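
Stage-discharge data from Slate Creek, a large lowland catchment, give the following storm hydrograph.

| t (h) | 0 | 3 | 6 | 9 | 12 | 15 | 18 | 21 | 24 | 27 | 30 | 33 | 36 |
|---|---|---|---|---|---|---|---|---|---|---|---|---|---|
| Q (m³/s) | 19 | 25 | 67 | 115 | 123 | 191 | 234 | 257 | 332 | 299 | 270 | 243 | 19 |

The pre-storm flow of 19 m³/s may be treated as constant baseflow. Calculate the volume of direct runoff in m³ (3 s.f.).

Direct-runoff ordinates (Q − Q_b): 0.0, 6.0, 48.0, 96.0, 104.0, 172.0, 215.0, 238.0, 313.0, 280.0, 251.0, 224.0, 0.0 m³/s.
ΣQ_DR = 1947 m³/s.
With Δt = 3 h = 10800 s, V = ΣQ_DR · Δt = 1947 × 10800 = 2.10 × 10^7 m³.

V ≈ 2.10 × 10^7 m³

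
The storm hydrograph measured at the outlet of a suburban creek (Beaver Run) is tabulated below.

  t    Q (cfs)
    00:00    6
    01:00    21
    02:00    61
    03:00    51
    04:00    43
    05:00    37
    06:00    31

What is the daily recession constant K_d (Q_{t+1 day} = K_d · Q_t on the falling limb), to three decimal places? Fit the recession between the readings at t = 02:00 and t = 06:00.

K_d ≈ 0.017

Between t = 02:00 and t = 06:00 the flow falls from 61 to 31 cfs over 4×1 h = 4 h.
Per-interval ratio K = (31/61)^(1/4) = 0.8443; K_d = K^(24/1) = 0.017.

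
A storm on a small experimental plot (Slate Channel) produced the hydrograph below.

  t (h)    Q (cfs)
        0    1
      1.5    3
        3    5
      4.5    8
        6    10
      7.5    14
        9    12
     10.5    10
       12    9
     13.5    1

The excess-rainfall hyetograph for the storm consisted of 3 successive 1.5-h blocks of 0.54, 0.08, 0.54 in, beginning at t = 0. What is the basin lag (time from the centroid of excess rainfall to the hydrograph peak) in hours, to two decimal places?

Centroid of excess rainfall: t_c = Σ P_i·t̄_i / ΣP_i = 2.2500 h (block centres at 0.75, 2.25, 3.75 h).
Hydrograph peak occurs at t = 7.5 h, so basin lag t_L = 7.5 − 2.2500 = 5.25 h.

t_L ≈ 5.25 h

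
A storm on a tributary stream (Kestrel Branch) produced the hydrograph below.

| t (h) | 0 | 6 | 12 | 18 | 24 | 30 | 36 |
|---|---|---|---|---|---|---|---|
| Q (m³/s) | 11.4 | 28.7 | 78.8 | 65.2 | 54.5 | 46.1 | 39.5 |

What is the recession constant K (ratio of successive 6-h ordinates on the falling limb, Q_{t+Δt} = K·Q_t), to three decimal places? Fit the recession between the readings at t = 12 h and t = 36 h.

Using the recession-limb readings at t = 12 h and t = 36 h: Q falls from 78.8 to 39.5 m³/s over 4 intervals.
K = (Q₂/Q₁)^(1/4) = (39.5/78.8)^(1/4) = 0.841.

K ≈ 0.841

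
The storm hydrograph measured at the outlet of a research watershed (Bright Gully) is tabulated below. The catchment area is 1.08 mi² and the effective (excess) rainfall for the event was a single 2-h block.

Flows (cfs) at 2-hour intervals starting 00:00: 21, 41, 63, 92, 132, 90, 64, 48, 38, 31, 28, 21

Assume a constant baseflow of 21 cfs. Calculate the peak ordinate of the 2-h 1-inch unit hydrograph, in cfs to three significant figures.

Direct runoff: 0.0, 20.0, 42.0, 71.0, 111.0, 69.0, 43.0, 27.0, 17.0, 10.0, 7.0, 0.0 cfs; ΣQ_DR = 417.0 cfs, peak = 111.0 cfs.
Runoff depth d = ΣQ_DR·Δt / A = 417.0 × 7200 / (1.08 mi²) = 1.197 in.
The 1-inch UH is the DRH scaled by (1 in)/d, so U_p = 111.0 × 1/1.197 = 92.8 cfs.

U_p ≈ 92.8 cfs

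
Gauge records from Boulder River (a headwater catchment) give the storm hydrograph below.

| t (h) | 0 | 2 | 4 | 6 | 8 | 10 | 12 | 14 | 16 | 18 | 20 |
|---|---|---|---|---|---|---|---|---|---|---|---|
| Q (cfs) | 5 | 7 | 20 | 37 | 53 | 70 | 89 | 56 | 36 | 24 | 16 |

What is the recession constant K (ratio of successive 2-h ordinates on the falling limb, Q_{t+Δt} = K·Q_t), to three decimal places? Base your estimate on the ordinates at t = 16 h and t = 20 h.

Using the recession-limb readings at t = 16 h and t = 20 h: Q falls from 36 to 16 cfs over 2 intervals.
K = (Q₂/Q₁)^(1/2) = (16/36)^(1/2) = 0.667.

K ≈ 0.667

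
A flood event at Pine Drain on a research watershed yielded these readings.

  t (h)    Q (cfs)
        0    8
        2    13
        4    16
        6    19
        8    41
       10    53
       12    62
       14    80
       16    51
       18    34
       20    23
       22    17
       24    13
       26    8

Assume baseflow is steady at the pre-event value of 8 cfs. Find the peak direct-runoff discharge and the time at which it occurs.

Subtracting baseflow gives direct-runoff ordinates: 0.0, 5.0, 8.0, 11.0, 33.0, 45.0, 54.0, 72.0, 43.0, 26.0, 15.0, 9.0, 5.0, 0.0 cfs.
The maximum is 72.0 cfs, occurring at the reading for t = 14 h.

Q_p = 72.0 cfs at t = 14 h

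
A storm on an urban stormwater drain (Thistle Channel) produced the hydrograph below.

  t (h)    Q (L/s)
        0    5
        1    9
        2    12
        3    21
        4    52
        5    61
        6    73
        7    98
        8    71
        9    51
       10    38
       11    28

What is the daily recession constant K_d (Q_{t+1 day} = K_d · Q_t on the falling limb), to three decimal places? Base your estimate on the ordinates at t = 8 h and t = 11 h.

K_d ≈ 0.001

Between t = 8 h and t = 11 h the flow falls from 71 to 28 L/s over 3×1 h = 3 h.
Per-interval ratio K = (28/71)^(1/3) = 0.7333; K_d = K^(24/1) = 0.001.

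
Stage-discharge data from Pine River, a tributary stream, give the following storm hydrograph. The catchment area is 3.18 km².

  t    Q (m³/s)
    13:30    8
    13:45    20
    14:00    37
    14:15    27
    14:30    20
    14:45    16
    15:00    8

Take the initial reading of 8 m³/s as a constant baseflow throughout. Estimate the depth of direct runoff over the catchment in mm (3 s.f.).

Direct runoff: 0.0, 12.0, 29.0, 19.0, 12.0, 8.0, 0.0 m³/s; ΣQ_DR = 80.00 m³/s.
V = ΣQ_DR · Δt = 80.00 × 900 s = 72000 m³.
Over A = 3.18 km², depth = V / A = 22.6 mm.

d ≈ 22.6 mm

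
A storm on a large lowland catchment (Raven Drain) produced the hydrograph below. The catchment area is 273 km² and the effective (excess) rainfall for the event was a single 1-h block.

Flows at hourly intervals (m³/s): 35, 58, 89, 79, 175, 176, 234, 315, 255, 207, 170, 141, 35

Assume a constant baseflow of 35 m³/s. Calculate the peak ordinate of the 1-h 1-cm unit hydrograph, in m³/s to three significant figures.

Direct runoff: 0.0, 23.0, 54.0, 44.0, 140.0, 141.0, 199.0, 280.0, 220.0, 172.0, 135.0, 106.0, 0.0 m³/s; ΣQ_DR = 1514 m³/s, peak = 280.0 m³/s.
Runoff depth d = ΣQ_DR·Δt / A = 1514 × 3600 / (273 km²) = 19.96 mm.
The 1-cm UH is the DRH scaled by (10 mm)/d, so U_p = 280.0 × 10/19.96 = 140 m³/s.

U_p ≈ 140 m³/s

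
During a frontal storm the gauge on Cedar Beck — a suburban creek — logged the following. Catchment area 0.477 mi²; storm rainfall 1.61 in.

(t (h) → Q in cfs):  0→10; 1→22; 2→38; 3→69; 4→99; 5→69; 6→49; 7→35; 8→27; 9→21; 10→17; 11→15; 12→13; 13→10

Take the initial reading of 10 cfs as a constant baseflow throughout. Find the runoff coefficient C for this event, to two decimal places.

ΣQ_DR = 354.0 cfs; V = ΣQ_DR·Δt = 1.274 × 10^6 ft³.
Runoff depth d = V / A = 1.150 in.
C = d / P = 1.150 / 1.61 = 0.71.

C ≈ 0.71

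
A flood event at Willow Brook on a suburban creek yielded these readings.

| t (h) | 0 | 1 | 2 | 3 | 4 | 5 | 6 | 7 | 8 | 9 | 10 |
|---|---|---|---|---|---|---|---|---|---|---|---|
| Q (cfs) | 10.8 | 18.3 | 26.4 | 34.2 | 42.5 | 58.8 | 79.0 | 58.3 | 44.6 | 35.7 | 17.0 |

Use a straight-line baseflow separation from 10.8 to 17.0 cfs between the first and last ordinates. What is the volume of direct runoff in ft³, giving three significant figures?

Direct-runoff ordinates (Q − Q_b): 0.00, 6.88, 14.36, 21.54, 29.22, 44.90, 64.48, 43.16, 28.84, 19.32, 0.00 cfs.
ΣQ_DR = 272.7 cfs.
With Δt = 1 h = 3600 s, V = ΣQ_DR · Δt = 272.7 × 3600 = 9.82 × 10^5 ft³.

V ≈ 9.82 × 10^5 ft³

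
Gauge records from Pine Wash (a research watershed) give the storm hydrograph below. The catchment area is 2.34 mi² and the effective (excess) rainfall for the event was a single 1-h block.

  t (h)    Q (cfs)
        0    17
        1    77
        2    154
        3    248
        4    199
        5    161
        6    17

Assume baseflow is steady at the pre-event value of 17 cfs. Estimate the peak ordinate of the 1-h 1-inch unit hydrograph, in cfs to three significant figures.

U_p ≈ 463 cfs

Direct runoff: 0.0, 60.0, 137.0, 231.0, 182.0, 144.0, 0.0 cfs; ΣQ_DR = 754.0 cfs, peak = 231.0 cfs.
Runoff depth d = ΣQ_DR·Δt / A = 754.0 × 3600 / (2.34 mi²) = 0.4993 in.
The 1-inch UH is the DRH scaled by (1 in)/d, so U_p = 231.0 × 1/0.4993 = 463 cfs.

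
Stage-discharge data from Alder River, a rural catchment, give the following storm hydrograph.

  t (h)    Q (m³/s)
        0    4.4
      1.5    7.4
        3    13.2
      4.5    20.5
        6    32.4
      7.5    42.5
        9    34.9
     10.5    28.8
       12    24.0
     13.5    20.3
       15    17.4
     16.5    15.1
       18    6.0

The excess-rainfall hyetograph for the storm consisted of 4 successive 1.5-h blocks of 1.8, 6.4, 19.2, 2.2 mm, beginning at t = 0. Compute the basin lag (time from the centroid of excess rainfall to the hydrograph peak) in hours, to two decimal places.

Centroid of excess rainfall: t_c = Σ P_i·t̄_i / ΣP_i = 3.3547 h (block centres at 0.75, 2.25, 3.75, 5.25 h).
Hydrograph peak occurs at t = 7.5 h, so basin lag t_L = 7.5 − 3.3547 = 4.15 h.

t_L ≈ 4.15 h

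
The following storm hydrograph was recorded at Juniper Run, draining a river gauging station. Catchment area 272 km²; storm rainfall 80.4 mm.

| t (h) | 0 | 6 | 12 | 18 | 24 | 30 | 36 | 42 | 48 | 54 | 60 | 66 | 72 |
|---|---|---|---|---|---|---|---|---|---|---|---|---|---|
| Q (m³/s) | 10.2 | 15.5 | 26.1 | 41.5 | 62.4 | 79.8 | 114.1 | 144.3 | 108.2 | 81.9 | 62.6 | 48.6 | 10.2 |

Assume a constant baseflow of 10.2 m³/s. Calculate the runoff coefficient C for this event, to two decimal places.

ΣQ_DR = 672.8 m³/s; V = ΣQ_DR·Δt = 1.453 × 10^7 m³.
Runoff depth d = V / A = 53.43 mm.
C = d / P = 53.43 / 80.4 = 0.66.

C ≈ 0.66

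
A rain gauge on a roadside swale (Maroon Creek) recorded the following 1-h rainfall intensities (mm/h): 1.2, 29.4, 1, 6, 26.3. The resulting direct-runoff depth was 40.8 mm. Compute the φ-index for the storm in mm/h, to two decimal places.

Only the 2 blocks with intensity above φ contribute runoff: 29.4, 26.3 mm/h.
Σ(I−φ)·Δt = d  ⇒  (29.4+26.3 − 2φ)·1 = 40.8
φ = (55.70 − 40.8/1) / 2 = 7.45 mm/h.

φ ≈ 7.45 mm/h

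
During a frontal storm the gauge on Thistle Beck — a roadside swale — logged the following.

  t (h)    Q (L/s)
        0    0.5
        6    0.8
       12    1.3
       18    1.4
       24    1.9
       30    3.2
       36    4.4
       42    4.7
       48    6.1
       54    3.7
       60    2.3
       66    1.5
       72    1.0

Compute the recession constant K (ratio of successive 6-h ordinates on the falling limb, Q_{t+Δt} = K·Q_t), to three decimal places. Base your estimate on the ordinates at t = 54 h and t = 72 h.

K ≈ 0.647

Using the recession-limb readings at t = 54 h and t = 72 h: Q falls from 3.7 to 1.0 L/s over 3 intervals.
K = (Q₂/Q₁)^(1/3) = (1.0/3.7)^(1/3) = 0.647.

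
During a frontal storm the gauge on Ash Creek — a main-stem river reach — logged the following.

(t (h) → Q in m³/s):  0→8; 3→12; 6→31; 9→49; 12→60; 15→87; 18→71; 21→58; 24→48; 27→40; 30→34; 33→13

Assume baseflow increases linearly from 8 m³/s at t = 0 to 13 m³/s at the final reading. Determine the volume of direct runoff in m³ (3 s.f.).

V ≈ 4.16 × 10^6 m³

Direct-runoff ordinates (Q − Q_b): 0.00, 3.55, 22.09, 39.64, 50.18, 76.73, 60.27, 46.82, 36.36, 27.91, 21.45, 0.00 m³/s.
ΣQ_DR = 385.0 m³/s.
With Δt = 3 h = 10800 s, V = ΣQ_DR · Δt = 385.0 × 10800 = 4.16 × 10^6 m³.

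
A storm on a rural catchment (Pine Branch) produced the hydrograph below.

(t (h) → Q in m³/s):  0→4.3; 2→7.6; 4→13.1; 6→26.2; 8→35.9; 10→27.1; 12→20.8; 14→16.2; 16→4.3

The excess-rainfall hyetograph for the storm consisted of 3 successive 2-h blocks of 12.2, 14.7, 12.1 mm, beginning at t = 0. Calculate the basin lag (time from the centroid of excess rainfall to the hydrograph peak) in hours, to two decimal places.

t_L ≈ 5.01 h

Centroid of excess rainfall: t_c = Σ P_i·t̄_i / ΣP_i = 2.9949 h (block centres at 1, 3, 5 h).
Hydrograph peak occurs at t = 8 h, so basin lag t_L = 8 − 2.9949 = 5.01 h.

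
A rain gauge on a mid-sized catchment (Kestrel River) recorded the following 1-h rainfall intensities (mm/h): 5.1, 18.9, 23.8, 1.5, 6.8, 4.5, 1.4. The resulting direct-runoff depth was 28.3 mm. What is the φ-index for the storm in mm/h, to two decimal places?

Only the 2 blocks with intensity above φ contribute runoff: 18.9, 23.8 mm/h.
Σ(I−φ)·Δt = d  ⇒  (18.9+23.8 − 2φ)·1 = 28.3
φ = (42.70 − 28.3/1) / 2 = 7.20 mm/h.

φ ≈ 7.20 mm/h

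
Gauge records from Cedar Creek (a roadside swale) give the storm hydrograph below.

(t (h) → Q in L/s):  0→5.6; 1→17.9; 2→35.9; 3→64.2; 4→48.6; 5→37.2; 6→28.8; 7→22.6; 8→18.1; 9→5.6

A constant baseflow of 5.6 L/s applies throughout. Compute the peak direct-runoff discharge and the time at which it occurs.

Q_p = 58.6 L/s at t = 3 h

Subtracting baseflow gives direct-runoff ordinates: 0.0, 12.3, 30.3, 58.6, 43.0, 31.6, 23.2, 17.0, 12.5, 0.0 L/s.
The maximum is 58.6 L/s, occurring at the reading for t = 3 h.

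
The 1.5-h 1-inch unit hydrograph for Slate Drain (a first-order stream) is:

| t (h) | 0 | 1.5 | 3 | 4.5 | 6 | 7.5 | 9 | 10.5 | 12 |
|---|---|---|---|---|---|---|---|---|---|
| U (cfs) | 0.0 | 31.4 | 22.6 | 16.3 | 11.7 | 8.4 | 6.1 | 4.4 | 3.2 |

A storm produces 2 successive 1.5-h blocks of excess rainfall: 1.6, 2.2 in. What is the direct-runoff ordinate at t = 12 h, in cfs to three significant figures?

Q ≈ 14.8 cfs

By discrete convolution, Q_j = Σ (P_i / 1 in) · U_{j−i}.
At t = 12 h (j=8): Q = (1.6/1)·3.2 + (2.2/1)·4.4 = 14.8 cfs.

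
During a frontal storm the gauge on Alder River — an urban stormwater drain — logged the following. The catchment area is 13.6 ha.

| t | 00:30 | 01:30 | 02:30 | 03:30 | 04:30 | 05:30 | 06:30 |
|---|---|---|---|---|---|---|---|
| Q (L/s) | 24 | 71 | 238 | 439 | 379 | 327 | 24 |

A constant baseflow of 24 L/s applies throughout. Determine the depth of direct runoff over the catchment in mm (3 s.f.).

Direct runoff: 0.0, 47.0, 214.0, 415.0, 355.0, 303.0, 0.0 L/s; ΣQ_DR = 1334 L/s.
V = ΣQ_DR · Δt = 1334 × 3600 s = 4.802 × 10^6 L.
Over A = 13.6 ha, depth = V / A = 35.3 mm.

d ≈ 35.3 mm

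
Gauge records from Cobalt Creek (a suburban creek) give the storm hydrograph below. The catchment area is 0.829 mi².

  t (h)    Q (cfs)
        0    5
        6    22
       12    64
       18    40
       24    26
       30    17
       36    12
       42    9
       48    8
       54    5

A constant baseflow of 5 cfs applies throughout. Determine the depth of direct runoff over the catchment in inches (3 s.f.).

Direct runoff: 0.0, 17.0, 59.0, 35.0, 21.0, 12.0, 7.0, 4.0, 3.0, 0.0 cfs; ΣQ_DR = 158.0 cfs.
V = ΣQ_DR · Δt = 158.0 × 21600 s = 3.413 × 10^6 ft³.
Over A = 0.829 mi², depth = V / A = 1.77 in.

d ≈ 1.77 in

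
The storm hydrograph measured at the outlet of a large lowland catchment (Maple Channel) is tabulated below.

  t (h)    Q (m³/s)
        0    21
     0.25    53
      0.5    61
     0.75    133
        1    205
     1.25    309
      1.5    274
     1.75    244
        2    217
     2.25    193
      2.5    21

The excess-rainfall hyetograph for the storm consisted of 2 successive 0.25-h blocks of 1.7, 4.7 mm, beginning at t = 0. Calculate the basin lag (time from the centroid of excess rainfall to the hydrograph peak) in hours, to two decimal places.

Centroid of excess rainfall: t_c = Σ P_i·t̄_i / ΣP_i = 0.3086 h (block centres at 0.125, 0.375 h).
Hydrograph peak occurs at t = 1.25 h, so basin lag t_L = 1.25 − 0.3086 = 0.94 h.

t_L ≈ 0.94 h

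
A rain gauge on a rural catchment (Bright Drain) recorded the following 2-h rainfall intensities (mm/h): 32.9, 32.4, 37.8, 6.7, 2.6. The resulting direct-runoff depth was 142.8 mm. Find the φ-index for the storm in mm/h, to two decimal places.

Only the 3 blocks with intensity above φ contribute runoff: 32.9, 32.4, 37.8 mm/h.
Σ(I−φ)·Δt = d  ⇒  (32.9+32.4+37.8 − 3φ)·2 = 142.8
φ = (103.1 − 142.8/2) / 3 = 10.57 mm/h.

φ ≈ 10.57 mm/h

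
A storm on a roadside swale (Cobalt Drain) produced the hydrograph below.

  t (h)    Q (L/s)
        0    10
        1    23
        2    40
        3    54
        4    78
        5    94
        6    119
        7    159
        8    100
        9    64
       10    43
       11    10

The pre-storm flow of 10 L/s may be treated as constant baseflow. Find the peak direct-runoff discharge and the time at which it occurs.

Q_p = 149.0 L/s at t = 7 h

Subtracting baseflow gives direct-runoff ordinates: 0.0, 13.0, 30.0, 44.0, 68.0, 84.0, 109.0, 149.0, 90.0, 54.0, 33.0, 0.0 L/s.
The maximum is 149.0 L/s, occurring at the reading for t = 7 h.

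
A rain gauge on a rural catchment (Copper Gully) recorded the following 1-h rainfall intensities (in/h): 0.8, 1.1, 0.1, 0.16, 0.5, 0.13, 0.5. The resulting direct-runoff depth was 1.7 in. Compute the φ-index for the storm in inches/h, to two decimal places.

Only the 4 blocks with intensity above φ contribute runoff: 0.8, 1.1, 0.5, 0.5 in/h.
Σ(I−φ)·Δt = d  ⇒  (0.8+1.1+0.5+0.5 − 4φ)·1 = 1.7
φ = (2.900 − 1.7/1) / 4 = 0.30 in/h.

φ ≈ 0.30 in/h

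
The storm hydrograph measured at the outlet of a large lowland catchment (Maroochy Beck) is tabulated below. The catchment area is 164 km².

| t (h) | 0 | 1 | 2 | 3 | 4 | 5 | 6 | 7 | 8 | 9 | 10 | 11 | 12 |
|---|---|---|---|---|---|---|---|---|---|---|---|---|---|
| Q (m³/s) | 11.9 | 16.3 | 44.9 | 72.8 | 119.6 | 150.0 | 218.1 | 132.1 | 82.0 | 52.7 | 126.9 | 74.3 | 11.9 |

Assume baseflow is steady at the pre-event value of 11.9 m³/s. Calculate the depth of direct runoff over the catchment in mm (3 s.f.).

d ≈ 21.0 mm

Direct runoff: 0.0, 4.4, 33.0, 60.9, 107.7, 138.1, 206.2, 120.2, 70.1, 40.8, 115.0, 62.4, 0.0 m³/s; ΣQ_DR = 958.8 m³/s.
V = ΣQ_DR · Δt = 958.8 × 3600 s = 3.452 × 10^6 m³.
Over A = 164 km², depth = V / A = 21.0 mm.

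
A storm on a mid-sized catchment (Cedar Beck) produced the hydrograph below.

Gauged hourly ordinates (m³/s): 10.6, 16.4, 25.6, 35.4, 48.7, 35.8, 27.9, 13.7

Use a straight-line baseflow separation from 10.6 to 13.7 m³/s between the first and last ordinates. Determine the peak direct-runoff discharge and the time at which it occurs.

Subtracting baseflow gives direct-runoff ordinates: 0.00, 5.36, 14.11, 23.47, 36.33, 22.99, 14.64, 0.00 m³/s.
The maximum is 36.33 m³/s, occurring at the reading for t = 4 h.

Q_p = 36.33 m³/s at t = 4 h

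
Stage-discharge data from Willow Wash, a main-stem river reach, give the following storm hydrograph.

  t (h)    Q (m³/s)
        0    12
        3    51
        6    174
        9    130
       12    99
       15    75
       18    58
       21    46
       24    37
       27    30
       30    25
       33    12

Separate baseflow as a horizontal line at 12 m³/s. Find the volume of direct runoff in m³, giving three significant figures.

Direct-runoff ordinates (Q − Q_b): 0.0, 39.0, 162.0, 118.0, 87.0, 63.0, 46.0, 34.0, 25.0, 18.0, 13.0, 0.0 m³/s.
ΣQ_DR = 605.0 m³/s.
With Δt = 3 h = 10800 s, V = ΣQ_DR · Δt = 605.0 × 10800 = 6.53 × 10^6 m³.

V ≈ 6.53 × 10^6 m³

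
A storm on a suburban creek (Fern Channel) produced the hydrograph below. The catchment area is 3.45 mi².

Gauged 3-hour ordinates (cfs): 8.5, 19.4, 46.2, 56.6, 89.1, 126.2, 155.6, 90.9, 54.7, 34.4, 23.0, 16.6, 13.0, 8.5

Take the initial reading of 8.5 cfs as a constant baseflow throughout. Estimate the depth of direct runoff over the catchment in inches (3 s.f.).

d ≈ 0.840 in

Direct runoff: 0.0, 10.9, 37.7, 48.1, 80.6, 117.7, 147.1, 82.4, 46.2, 25.9, 14.5, 8.1, 4.5, 0.0 cfs; ΣQ_DR = 623.7 cfs.
V = ΣQ_DR · Δt = 623.7 × 10800 s = 6.736 × 10^6 ft³.
Over A = 3.45 mi², depth = V / A = 0.840 in.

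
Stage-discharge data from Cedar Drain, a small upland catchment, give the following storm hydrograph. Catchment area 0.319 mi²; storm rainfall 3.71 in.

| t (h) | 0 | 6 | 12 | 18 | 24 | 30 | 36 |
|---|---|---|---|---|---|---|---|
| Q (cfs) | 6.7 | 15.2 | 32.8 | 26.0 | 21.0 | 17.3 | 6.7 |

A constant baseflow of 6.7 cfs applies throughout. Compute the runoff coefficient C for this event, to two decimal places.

C ≈ 0.62

ΣQ_DR = 78.80 cfs; V = ΣQ_DR·Δt = 1.702 × 10^6 ft³.
Runoff depth d = V / A = 2.297 in.
C = d / P = 2.297 / 3.71 = 0.62.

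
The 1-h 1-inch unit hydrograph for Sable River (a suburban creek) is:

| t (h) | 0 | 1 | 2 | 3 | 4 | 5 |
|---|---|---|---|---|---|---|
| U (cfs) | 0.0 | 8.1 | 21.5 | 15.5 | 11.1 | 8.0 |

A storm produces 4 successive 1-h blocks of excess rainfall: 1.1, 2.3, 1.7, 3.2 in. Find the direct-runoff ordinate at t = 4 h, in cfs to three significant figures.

By discrete convolution, Q_j = Σ (P_i / 1 in) · U_{j−i}.
At t = 4 h (j=4): Q = (1.1/1)·11.1 + (2.3/1)·15.5 + (1.7/1)·21.5 + (3.2/1)·8.1 = 110 cfs.

Q ≈ 110 cfs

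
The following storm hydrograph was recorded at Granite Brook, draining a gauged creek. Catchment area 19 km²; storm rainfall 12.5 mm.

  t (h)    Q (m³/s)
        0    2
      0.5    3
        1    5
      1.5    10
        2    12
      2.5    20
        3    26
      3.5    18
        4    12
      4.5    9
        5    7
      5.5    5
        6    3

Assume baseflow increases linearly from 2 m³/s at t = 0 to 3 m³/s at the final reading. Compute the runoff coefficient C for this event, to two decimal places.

C ≈ 0.75

ΣQ_DR = 99.50 m³/s; V = ΣQ_DR·Δt = 1.791 × 10^5 m³.
Runoff depth d = V / A = 9.426 mm.
C = d / P = 9.426 / 12.5 = 0.75.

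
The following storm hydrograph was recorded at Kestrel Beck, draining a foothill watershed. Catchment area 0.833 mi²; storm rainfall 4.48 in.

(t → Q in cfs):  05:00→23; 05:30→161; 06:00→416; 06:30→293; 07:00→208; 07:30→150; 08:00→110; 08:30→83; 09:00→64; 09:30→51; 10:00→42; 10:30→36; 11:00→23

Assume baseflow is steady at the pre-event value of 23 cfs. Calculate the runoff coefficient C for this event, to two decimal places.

C ≈ 0.28

ΣQ_DR = 1361 cfs; V = ΣQ_DR·Δt = 2.450 × 10^6 ft³.
Runoff depth d = V / A = 1.266 in.
C = d / P = 1.266 / 4.48 = 0.28.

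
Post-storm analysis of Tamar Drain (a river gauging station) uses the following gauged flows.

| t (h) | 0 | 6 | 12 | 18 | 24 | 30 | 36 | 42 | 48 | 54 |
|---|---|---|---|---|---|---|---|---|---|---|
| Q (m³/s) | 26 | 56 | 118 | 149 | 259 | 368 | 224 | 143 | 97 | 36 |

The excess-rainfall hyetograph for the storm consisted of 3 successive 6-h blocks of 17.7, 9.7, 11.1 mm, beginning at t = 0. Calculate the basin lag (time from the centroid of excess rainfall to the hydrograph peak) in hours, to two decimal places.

t_L ≈ 22.03 h

Centroid of excess rainfall: t_c = Σ P_i·t̄_i / ΣP_i = 7.9714 h (block centres at 3, 9, 15 h).
Hydrograph peak occurs at t = 30 h, so basin lag t_L = 30 − 7.9714 = 22.03 h.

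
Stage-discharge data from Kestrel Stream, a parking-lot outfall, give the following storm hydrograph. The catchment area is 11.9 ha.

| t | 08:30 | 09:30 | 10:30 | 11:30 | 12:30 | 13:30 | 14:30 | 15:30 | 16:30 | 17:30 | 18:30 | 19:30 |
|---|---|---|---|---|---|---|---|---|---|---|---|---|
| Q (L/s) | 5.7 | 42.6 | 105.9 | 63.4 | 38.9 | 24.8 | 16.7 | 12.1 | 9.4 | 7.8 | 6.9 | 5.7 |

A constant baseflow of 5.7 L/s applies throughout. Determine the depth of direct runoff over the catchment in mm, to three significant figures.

Direct runoff: 0.0, 36.9, 100.2, 57.7, 33.2, 19.1, 11.0, 6.4, 3.7, 2.1, 1.2, 0.0 L/s; ΣQ_DR = 271.5 L/s.
V = ΣQ_DR · Δt = 271.5 × 3600 s = 9.774 × 10^5 L.
Over A = 11.9 ha, depth = V / A = 8.21 mm.

d ≈ 8.21 mm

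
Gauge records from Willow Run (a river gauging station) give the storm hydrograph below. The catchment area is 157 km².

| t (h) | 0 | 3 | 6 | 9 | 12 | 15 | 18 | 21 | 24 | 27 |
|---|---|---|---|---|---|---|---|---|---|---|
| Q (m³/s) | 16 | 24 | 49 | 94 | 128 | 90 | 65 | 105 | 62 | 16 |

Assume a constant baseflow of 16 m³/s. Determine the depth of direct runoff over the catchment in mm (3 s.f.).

Direct runoff: 0.0, 8.0, 33.0, 78.0, 112.0, 74.0, 49.0, 89.0, 46.0, 0.0 m³/s; ΣQ_DR = 489.0 m³/s.
V = ΣQ_DR · Δt = 489.0 × 10800 s = 5.281 × 10^6 m³.
Over A = 157 km², depth = V / A = 33.6 mm.

d ≈ 33.6 mm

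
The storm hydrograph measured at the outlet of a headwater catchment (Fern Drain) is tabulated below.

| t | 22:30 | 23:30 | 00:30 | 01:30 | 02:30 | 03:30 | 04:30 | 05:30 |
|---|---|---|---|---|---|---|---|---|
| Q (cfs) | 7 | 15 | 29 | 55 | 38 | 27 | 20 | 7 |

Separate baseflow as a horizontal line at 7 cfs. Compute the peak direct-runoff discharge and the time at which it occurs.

Q_p = 48.0 cfs at t = 01:30

Subtracting baseflow gives direct-runoff ordinates: 0.0, 8.0, 22.0, 48.0, 31.0, 20.0, 13.0, 0.0 cfs.
The maximum is 48.0 cfs, occurring at the reading for t = 01:30.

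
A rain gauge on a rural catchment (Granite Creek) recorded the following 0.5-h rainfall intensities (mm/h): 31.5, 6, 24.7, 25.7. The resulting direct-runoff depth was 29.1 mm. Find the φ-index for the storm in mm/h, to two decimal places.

φ ≈ 7.90 mm/h

Only the 3 blocks with intensity above φ contribute runoff: 31.5, 24.7, 25.7 mm/h.
Σ(I−φ)·Δt = d  ⇒  (31.5+24.7+25.7 − 3φ)·0.5 = 29.1
φ = (81.90 − 29.1/0.5) / 3 = 7.90 mm/h.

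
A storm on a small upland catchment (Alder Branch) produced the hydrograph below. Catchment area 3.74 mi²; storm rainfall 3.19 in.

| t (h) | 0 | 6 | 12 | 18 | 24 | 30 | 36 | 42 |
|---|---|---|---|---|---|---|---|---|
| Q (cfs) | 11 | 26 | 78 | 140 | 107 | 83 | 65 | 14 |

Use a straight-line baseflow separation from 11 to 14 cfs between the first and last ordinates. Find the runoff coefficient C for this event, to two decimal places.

ΣQ_DR = 424.0 cfs; V = ΣQ_DR·Δt = 9.158 × 10^6 ft³.
Runoff depth d = V / A = 1.054 in.
C = d / P = 1.054 / 3.19 = 0.33.

C ≈ 0.33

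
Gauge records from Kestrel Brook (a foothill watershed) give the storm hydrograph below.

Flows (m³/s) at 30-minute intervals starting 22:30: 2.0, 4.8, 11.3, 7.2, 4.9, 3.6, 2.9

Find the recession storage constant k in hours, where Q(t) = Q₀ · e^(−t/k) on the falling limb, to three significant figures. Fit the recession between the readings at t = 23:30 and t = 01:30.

On the falling limb, Q drops from 11.3 to 2.9 m³/s between t = 23:30 and t = 01:30 (Δt = 2 h).
k = −Δt / ln(Q₂/Q₁) = −2 / ln(2.9/11.3) = 1.47 h.

k ≈ 1.47 h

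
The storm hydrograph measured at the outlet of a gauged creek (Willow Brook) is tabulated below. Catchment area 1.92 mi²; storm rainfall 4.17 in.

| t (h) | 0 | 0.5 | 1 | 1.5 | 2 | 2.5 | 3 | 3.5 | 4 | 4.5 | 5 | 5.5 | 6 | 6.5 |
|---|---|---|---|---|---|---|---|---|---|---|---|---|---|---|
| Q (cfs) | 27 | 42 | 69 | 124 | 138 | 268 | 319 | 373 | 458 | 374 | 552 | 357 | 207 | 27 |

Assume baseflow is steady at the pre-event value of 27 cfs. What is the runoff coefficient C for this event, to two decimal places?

C ≈ 0.29

ΣQ_DR = 2957 cfs; V = ΣQ_DR·Δt = 5.323 × 10^6 ft³.
Runoff depth d = V / A = 1.193 in.
C = d / P = 1.193 / 4.17 = 0.29.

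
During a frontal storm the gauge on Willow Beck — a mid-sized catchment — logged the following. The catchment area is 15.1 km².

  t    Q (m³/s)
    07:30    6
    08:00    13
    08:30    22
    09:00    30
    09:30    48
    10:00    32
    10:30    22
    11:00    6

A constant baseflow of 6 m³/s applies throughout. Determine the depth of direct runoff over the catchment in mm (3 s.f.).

Direct runoff: 0.0, 7.0, 16.0, 24.0, 42.0, 26.0, 16.0, 0.0 m³/s; ΣQ_DR = 131.0 m³/s.
V = ΣQ_DR · Δt = 131.0 × 1800 s = 2.358 × 10^5 m³.
Over A = 15.1 km², depth = V / A = 15.6 mm.

d ≈ 15.6 mm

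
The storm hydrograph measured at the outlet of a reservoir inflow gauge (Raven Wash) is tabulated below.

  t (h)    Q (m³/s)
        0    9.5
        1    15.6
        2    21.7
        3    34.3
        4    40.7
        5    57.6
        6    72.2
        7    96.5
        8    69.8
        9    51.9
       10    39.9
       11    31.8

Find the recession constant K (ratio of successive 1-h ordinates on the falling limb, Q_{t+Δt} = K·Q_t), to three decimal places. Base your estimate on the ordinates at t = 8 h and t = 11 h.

K ≈ 0.769

Using the recession-limb readings at t = 8 h and t = 11 h: Q falls from 69.8 to 31.8 m³/s over 3 intervals.
K = (Q₂/Q₁)^(1/3) = (31.8/69.8)^(1/3) = 0.769.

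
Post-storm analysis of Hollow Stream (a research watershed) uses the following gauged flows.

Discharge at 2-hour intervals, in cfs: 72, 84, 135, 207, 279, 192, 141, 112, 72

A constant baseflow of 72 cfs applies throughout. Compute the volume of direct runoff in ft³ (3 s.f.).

V ≈ 4.65 × 10^6 ft³

Direct-runoff ordinates (Q − Q_b): 0.0, 12.0, 63.0, 135.0, 207.0, 120.0, 69.0, 40.0, 0.0 cfs.
ΣQ_DR = 646.0 cfs.
With Δt = 2 h = 7200 s, V = ΣQ_DR · Δt = 646.0 × 7200 = 4.65 × 10^6 ft³.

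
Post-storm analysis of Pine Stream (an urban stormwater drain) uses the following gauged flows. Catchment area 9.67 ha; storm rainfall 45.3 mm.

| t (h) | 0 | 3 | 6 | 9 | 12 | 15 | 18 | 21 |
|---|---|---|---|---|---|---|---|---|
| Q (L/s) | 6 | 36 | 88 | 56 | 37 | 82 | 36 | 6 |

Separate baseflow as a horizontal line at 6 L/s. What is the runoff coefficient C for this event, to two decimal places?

ΣQ_DR = 299.0 L/s; V = ΣQ_DR·Δt = 3.229 × 10^6 L.
Runoff depth d = V / A = 33.39 mm.
C = d / P = 33.39 / 45.3 = 0.74.

C ≈ 0.74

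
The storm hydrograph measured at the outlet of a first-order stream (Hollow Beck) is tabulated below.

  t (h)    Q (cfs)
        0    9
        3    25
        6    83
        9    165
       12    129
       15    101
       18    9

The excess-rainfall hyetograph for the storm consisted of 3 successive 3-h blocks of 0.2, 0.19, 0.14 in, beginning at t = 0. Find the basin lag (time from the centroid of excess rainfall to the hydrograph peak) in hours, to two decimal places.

Centroid of excess rainfall: t_c = Σ P_i·t̄_i / ΣP_i = 4.1604 h (block centres at 1.5, 4.5, 7.5 h).
Hydrograph peak occurs at t = 9 h, so basin lag t_L = 9 − 4.1604 = 4.84 h.

t_L ≈ 4.84 h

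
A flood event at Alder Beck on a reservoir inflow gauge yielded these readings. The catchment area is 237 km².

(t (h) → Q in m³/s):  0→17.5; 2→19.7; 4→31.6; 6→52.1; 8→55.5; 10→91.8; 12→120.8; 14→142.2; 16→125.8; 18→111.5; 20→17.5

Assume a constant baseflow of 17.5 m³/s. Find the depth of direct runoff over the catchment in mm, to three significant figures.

Direct runoff: 0.0, 2.2, 14.1, 34.6, 38.0, 74.3, 103.3, 124.7, 108.3, 94.0, 0.0 m³/s; ΣQ_DR = 593.5 m³/s.
V = ΣQ_DR · Δt = 593.5 × 7200 s = 4.273 × 10^6 m³.
Over A = 237 km², depth = V / A = 18.0 mm.

d ≈ 18.0 mm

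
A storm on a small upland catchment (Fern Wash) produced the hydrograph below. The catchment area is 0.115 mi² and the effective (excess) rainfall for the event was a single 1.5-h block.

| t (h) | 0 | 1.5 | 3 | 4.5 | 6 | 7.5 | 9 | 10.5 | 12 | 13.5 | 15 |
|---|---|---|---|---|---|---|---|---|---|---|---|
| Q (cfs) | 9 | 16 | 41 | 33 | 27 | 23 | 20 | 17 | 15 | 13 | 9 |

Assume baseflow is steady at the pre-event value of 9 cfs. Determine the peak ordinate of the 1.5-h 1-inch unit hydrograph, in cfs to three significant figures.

U_p ≈ 12.8 cfs

Direct runoff: 0.0, 7.0, 32.0, 24.0, 18.0, 14.0, 11.0, 8.0, 6.0, 4.0, 0.0 cfs; ΣQ_DR = 124.0 cfs, peak = 32.0 cfs.
Runoff depth d = ΣQ_DR·Δt / A = 124.0 × 5400 / (0.115 mi²) = 2.506 in.
The 1-inch UH is the DRH scaled by (1 in)/d, so U_p = 32.0 × 1/2.506 = 12.8 cfs.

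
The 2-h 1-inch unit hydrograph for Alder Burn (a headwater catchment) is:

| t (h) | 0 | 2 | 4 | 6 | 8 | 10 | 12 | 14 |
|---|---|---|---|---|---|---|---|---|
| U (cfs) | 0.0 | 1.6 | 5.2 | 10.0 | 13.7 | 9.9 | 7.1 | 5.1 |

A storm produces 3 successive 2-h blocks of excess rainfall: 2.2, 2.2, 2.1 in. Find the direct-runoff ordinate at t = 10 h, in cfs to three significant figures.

Q ≈ 72.9 cfs

By discrete convolution, Q_j = Σ (P_i / 1 in) · U_{j−i}.
At t = 10 h (j=5): Q = (2.2/1)·9.9 + (2.2/1)·13.7 + (2.1/1)·10.0 = 72.9 cfs.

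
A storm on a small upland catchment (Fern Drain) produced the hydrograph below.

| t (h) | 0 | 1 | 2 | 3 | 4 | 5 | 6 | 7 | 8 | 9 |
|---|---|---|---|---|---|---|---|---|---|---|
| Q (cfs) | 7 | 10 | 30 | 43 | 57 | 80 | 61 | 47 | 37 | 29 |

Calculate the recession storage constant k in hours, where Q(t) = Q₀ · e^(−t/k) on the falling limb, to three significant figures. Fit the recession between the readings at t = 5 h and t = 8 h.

On the falling limb, Q drops from 80 to 37 cfs between t = 5 h and t = 8 h (Δt = 3 h).
k = −Δt / ln(Q₂/Q₁) = −3 / ln(37/80) = 3.89 h.

k ≈ 3.89 h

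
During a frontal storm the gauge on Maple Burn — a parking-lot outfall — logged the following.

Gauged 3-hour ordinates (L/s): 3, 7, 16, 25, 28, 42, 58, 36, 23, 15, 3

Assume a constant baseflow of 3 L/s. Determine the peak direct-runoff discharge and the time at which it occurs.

Subtracting baseflow gives direct-runoff ordinates: 0.0, 4.0, 13.0, 22.0, 25.0, 39.0, 55.0, 33.0, 20.0, 12.0, 0.0 L/s.
The maximum is 55.0 L/s, occurring at the reading for t = 18 h.

Q_p = 55.0 L/s at t = 18 h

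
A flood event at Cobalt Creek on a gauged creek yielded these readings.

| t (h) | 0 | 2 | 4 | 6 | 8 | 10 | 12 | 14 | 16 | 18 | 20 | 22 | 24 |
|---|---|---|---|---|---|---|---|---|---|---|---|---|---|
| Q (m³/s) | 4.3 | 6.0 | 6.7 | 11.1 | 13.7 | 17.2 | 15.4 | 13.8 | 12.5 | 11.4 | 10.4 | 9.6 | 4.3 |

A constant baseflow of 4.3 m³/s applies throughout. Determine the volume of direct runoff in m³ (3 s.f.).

Direct-runoff ordinates (Q − Q_b): 0.0, 1.7, 2.4, 6.8, 9.4, 12.9, 11.1, 9.5, 8.2, 7.1, 6.1, 5.3, 0.0 m³/s.
ΣQ_DR = 80.50 m³/s.
With Δt = 2 h = 7200 s, V = ΣQ_DR · Δt = 80.50 × 7200 = 5.80 × 10^5 m³.

V ≈ 5.80 × 10^5 m³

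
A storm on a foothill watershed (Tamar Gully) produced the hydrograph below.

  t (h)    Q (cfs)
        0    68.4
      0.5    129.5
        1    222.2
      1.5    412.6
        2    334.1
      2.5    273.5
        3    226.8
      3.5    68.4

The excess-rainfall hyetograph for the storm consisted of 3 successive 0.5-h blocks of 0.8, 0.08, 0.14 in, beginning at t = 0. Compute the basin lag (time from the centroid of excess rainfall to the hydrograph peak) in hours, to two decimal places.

t_L ≈ 1.07 h

Centroid of excess rainfall: t_c = Σ P_i·t̄_i / ΣP_i = 0.4265 h (block centres at 0.25, 0.75, 1.25 h).
Hydrograph peak occurs at t = 1.5 h, so basin lag t_L = 1.5 − 0.4265 = 1.07 h.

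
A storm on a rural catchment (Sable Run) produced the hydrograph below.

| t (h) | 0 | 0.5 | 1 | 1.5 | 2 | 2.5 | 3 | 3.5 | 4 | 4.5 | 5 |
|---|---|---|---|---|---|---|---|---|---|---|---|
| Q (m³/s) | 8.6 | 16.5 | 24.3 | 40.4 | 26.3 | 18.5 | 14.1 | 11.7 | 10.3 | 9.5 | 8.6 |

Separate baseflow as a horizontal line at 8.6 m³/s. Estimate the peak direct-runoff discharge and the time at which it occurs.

Subtracting baseflow gives direct-runoff ordinates: 0.0, 7.9, 15.7, 31.8, 17.7, 9.9, 5.5, 3.1, 1.7, 0.9, 0.0 m³/s.
The maximum is 31.8 m³/s, occurring at the reading for t = 1.5 h.

Q_p = 31.8 m³/s at t = 1.5 h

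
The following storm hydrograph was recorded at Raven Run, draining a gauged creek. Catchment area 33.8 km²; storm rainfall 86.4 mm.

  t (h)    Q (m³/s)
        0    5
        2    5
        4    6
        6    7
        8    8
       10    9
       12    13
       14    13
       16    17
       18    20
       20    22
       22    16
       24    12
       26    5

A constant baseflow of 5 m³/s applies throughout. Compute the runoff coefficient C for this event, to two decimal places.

C ≈ 0.22

ΣQ_DR = 88.00 m³/s; V = ΣQ_DR·Δt = 6.336 × 10^5 m³.
Runoff depth d = V / A = 18.75 mm.
C = d / P = 18.75 / 86.4 = 0.22.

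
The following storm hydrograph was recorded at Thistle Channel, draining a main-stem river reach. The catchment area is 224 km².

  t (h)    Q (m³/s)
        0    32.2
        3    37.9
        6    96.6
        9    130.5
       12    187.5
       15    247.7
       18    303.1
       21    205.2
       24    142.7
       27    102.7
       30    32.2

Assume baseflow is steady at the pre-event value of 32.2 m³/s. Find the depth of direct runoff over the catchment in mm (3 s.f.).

Direct runoff: 0.0, 5.7, 64.4, 98.3, 155.3, 215.5, 270.9, 173.0, 110.5, 70.5, 0.0 m³/s; ΣQ_DR = 1164 m³/s.
V = ΣQ_DR · Δt = 1164 × 10800 s = 1.257 × 10^7 m³.
Over A = 224 km², depth = V / A = 56.1 mm.

d ≈ 56.1 mm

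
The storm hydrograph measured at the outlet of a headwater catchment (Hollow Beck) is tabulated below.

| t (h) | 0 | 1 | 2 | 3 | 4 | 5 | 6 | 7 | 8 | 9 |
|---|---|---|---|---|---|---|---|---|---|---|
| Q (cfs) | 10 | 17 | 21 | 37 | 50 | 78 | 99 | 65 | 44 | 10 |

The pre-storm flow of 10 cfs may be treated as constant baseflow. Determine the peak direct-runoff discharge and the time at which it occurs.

Q_p = 89.0 cfs at t = 6 h

Subtracting baseflow gives direct-runoff ordinates: 0.0, 7.0, 11.0, 27.0, 40.0, 68.0, 89.0, 55.0, 34.0, 0.0 cfs.
The maximum is 89.0 cfs, occurring at the reading for t = 6 h.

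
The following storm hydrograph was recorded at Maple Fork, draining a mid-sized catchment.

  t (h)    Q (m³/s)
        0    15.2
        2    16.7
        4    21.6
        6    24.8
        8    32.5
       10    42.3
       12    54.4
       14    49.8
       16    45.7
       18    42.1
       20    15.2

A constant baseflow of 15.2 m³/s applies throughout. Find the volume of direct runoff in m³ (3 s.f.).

Direct-runoff ordinates (Q − Q_b): 0.0, 1.5, 6.4, 9.6, 17.3, 27.1, 39.2, 34.6, 30.5, 26.9, 0.0 m³/s.
ΣQ_DR = 193.1 m³/s.
With Δt = 2 h = 7200 s, V = ΣQ_DR · Δt = 193.1 × 7200 = 1.39 × 10^6 m³.

V ≈ 1.39 × 10^6 m³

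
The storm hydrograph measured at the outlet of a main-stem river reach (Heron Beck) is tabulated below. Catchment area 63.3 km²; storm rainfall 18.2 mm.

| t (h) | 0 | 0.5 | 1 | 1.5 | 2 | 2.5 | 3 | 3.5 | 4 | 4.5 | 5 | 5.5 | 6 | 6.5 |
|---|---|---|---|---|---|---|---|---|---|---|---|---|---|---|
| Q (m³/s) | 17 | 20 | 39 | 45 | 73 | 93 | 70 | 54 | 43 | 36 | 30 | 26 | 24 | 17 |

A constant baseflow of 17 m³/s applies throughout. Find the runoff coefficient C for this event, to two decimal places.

C ≈ 0.55

ΣQ_DR = 349.0 m³/s; V = ΣQ_DR·Δt = 6.282 × 10^5 m³.
Runoff depth d = V / A = 9.924 mm.
C = d / P = 9.924 / 18.2 = 0.55.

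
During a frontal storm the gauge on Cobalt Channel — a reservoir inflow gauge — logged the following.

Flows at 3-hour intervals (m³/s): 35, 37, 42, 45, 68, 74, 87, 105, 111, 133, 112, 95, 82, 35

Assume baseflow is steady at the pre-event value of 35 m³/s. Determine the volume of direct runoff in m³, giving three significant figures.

V ≈ 6.17 × 10^6 m³

Direct-runoff ordinates (Q − Q_b): 0.0, 2.0, 7.0, 10.0, 33.0, 39.0, 52.0, 70.0, 76.0, 98.0, 77.0, 60.0, 47.0, 0.0 m³/s.
ΣQ_DR = 571.0 m³/s.
With Δt = 3 h = 10800 s, V = ΣQ_DR · Δt = 571.0 × 10800 = 6.17 × 10^6 m³.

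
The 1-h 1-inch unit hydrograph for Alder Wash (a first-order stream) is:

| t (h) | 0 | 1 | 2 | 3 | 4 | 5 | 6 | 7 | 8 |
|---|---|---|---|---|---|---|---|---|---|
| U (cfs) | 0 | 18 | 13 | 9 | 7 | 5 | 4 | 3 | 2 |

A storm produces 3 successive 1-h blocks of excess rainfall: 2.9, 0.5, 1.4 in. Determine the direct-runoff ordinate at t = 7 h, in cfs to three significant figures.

Q ≈ 17.7 cfs

By discrete convolution, Q_j = Σ (P_i / 1 in) · U_{j−i}.
At t = 7 h (j=7): Q = (2.9/1)·3 + (0.5/1)·4 + (1.4/1)·5 = 17.7 cfs.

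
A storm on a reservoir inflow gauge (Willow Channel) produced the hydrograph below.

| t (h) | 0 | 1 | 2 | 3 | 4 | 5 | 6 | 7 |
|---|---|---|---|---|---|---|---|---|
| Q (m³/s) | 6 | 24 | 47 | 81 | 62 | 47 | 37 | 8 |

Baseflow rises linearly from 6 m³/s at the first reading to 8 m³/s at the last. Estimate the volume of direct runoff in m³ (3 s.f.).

Direct-runoff ordinates (Q − Q_b): 0.00, 17.71, 40.43, 74.14, 54.86, 39.57, 29.29, 0.00 m³/s.
ΣQ_DR = 256.0 m³/s.
With Δt = 1 h = 3600 s, V = ΣQ_DR · Δt = 256.0 × 3600 = 9.22 × 10^5 m³.

V ≈ 9.22 × 10^5 m³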